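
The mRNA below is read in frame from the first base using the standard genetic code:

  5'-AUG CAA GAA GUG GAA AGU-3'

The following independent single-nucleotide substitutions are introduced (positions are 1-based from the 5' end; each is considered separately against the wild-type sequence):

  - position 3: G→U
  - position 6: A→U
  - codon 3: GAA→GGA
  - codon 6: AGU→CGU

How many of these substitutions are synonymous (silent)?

0

Codon 1: AUG (Met) → AUU (Ile) — missense.
Codon 2: CAA (Gln) → CAU (His) — missense.
Codon 3: GAA (Glu) → GGA (Gly) — missense.
Codon 6: AGU (Ser) → CGU (Arg) — missense.
Synonymous: 0 of 4.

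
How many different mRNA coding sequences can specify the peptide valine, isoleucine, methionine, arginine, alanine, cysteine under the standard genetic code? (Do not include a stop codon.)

576

Val: 4 codons.
Ile: 3 codons.
Met: 1 codon.
Arg: 6 codons.
Ala: 4 codons.
Cys: 2 codons.
4 × 3 × 1 × 6 × 4 × 2 = 576.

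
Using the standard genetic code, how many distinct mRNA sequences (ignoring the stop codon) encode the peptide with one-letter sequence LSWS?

Leu: 6 codons.
Ser: 6 codons.
Trp: 1 codon.
Ser: 6 codons.
6 × 6 × 1 × 6 = 216.

216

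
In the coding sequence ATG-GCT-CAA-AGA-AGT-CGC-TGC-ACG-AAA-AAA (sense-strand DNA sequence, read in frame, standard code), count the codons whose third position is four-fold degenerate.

3

Codon 1 ATG (Met): third position 1-fold.
Codon 2 GCT (Ala): third position 4-fold.
Codon 3 CAA (Gln): third position 2-fold.
Codon 4 AGA (Arg): third position 2-fold.
Codon 5 AGT (Ser): third position 2-fold.
Codon 6 CGC (Arg): third position 4-fold.
Codon 7 TGC (Cys): third position 2-fold.
Codon 8 ACG (Thr): third position 4-fold.
Codon 9 AAA (Lys): third position 2-fold.
Codon 10 AAA (Lys): third position 2-fold.
Four-fold degenerate third positions: 3.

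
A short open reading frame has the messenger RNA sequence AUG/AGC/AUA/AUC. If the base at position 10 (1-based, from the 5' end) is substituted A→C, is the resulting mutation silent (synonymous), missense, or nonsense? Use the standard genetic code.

Position 10 falls in codon 4: AUC → Ile.
After the substitution the codon is CUC → Leu.
Ile ≠ Leu, so this is a missense mutation.

missense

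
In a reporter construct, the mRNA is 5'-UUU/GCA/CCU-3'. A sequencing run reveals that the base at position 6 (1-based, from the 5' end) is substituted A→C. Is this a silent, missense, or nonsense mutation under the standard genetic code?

Position 6 falls in codon 2: GCA → Ala.
After the substitution the codon is GCC → Ala.
Both encode Ala, so the change is synonymous.

silent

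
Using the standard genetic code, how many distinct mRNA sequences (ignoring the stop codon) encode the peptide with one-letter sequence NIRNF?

Asn: 2 codons.
Ile: 3 codons.
Arg: 6 codons.
Asn: 2 codons.
Phe: 2 codons.
2 × 3 × 6 × 2 × 2 = 144.

144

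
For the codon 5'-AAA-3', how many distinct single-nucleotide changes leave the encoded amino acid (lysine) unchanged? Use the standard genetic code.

1

Position 1: none → 0 synonymous.
Position 2: none → 0 synonymous.
Position 3: AAG → 1 synonymous.
Total: 0 + 0 + 1 = 1.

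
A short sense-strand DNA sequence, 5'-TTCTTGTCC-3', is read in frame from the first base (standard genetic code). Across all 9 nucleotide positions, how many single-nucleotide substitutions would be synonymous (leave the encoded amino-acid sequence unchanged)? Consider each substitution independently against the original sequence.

Codon 1 (TTC, Phe): 1 synonymous substitution.
Codon 2 (TTG, Leu): 2 synonymous substitutions.
Codon 3 (TCC, Ser): 3 synonymous substitutions.
Total: 1 + 2 + 3 = 6.

6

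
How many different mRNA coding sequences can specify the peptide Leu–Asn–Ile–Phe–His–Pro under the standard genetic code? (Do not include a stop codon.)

Leu: 6 codons.
Asn: 2 codons.
Ile: 3 codons.
Phe: 2 codons.
His: 2 codons.
Pro: 4 codons.
6 × 2 × 3 × 2 × 2 × 4 = 576.

576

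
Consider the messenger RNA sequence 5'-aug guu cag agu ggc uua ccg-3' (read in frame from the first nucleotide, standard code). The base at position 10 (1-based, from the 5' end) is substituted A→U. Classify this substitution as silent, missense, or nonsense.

missense

Position 10 falls in codon 4: AGU → Ser.
After the substitution the codon is UGU → Cys.
Ser ≠ Cys, so this is a missense mutation.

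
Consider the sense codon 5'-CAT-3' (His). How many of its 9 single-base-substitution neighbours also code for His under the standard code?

1

Position 1: none → 0 synonymous.
Position 2: none → 0 synonymous.
Position 3: CAC → 1 synonymous.
Total: 0 + 0 + 1 = 1.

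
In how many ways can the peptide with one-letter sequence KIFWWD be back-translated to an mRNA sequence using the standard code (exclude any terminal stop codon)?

24

Lys: 2 codons.
Ile: 3 codons.
Phe: 2 codons.
Trp: 1 codon.
Trp: 1 codon.
Asp: 2 codons.
2 × 3 × 2 × 1 × 1 × 2 = 24.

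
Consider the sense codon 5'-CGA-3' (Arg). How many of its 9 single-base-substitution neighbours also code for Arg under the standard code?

Position 1: AGA → 1 synonymous.
Position 2: none → 0 synonymous.
Position 3: CGU, CGC, CGG → 3 synonymous.
Total: 1 + 0 + 3 = 4.

4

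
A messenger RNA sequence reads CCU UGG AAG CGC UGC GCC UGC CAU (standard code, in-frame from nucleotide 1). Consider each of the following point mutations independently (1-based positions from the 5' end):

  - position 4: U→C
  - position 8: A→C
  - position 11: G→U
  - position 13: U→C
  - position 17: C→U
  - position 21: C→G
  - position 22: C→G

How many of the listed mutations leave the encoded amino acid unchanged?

0

Codon 2: UGG (Trp) → CGG (Arg) — missense.
Codon 3: AAG (Lys) → ACG (Thr) — missense.
Codon 4: CGC (Arg) → CUC (Leu) — missense.
Codon 5: UGC (Cys) → CGC (Arg) — missense.
Codon 6: GCC (Ala) → GUC (Val) — missense.
Codon 7: UGC (Cys) → UGG (Trp) — missense.
Codon 8: CAU (His) → GAU (Asp) — missense.
Synonymous: 0 of 7.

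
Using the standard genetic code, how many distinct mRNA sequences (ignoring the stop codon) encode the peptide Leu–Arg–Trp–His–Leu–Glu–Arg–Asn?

10368

Leu: 6 codons.
Arg: 6 codons.
Trp: 1 codon.
His: 2 codons.
Leu: 6 codons.
Glu: 2 codons.
Arg: 6 codons.
Asn: 2 codons.
6 × 6 × 1 × 2 × 6 × 2 × 6 × 2 = 10368.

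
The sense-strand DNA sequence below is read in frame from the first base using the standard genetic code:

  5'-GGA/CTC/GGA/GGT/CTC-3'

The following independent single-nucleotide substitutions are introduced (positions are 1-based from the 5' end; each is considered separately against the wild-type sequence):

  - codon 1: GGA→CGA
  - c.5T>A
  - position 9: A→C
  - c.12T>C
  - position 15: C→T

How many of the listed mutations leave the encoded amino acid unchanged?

Codon 1: GGA (Gly) → CGA (Arg) — missense.
Codon 2: CTC (Leu) → CAC (His) — missense.
Codon 3: GGA (Gly) → GGC (Gly) — synonymous.
Codon 4: GGT (Gly) → GGC (Gly) — synonymous.
Codon 5: CTC (Leu) → CTT (Leu) — synonymous.
Synonymous: 3 of 5.

3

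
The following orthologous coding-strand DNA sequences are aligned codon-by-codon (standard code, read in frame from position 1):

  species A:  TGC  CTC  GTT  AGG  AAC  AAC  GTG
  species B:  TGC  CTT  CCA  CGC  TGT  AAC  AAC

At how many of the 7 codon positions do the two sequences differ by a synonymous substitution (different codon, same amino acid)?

Codon 1: TGC Cys / TGC Cys — identical.
Codon 2: CTC Leu / CTT Leu — synonymous.
Codon 3: GTT Val / CCA Pro — nonsynonymous.
Codon 4: AGG Arg / CGC Arg — synonymous.
Codon 5: AAC Asn / TGT Cys — nonsynonymous.
Codon 6: AAC Asn / AAC Asn — identical.
Codon 7: GTG Val / AAC Asn — nonsynonymous.
Synonymous differences: 2.

2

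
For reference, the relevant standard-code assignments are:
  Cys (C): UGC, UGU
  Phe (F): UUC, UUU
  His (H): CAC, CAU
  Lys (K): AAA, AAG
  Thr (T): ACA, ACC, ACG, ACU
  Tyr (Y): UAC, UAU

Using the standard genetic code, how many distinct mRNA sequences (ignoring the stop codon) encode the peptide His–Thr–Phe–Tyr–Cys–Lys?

128

His: 2 codons.
Thr: 4 codons.
Phe: 2 codons.
Tyr: 2 codons.
Cys: 2 codons.
Lys: 2 codons.
2 × 4 × 2 × 2 × 2 × 2 = 128.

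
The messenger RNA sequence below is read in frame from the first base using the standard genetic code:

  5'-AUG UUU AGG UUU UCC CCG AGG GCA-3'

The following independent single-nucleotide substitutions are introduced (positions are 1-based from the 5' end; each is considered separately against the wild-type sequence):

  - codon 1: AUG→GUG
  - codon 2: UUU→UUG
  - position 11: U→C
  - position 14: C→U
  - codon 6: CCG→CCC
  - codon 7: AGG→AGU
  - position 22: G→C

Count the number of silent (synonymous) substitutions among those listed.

Codon 1: AUG (Met) → GUG (Val) — missense.
Codon 2: UUU (Phe) → UUG (Leu) — missense.
Codon 4: UUU (Phe) → UCU (Ser) — missense.
Codon 5: UCC (Ser) → UUC (Phe) — missense.
Codon 6: CCG (Pro) → CCC (Pro) — synonymous.
Codon 7: AGG (Arg) → AGU (Ser) — missense.
Codon 8: GCA (Ala) → CCA (Pro) — missense.
Synonymous: 1 of 7.

1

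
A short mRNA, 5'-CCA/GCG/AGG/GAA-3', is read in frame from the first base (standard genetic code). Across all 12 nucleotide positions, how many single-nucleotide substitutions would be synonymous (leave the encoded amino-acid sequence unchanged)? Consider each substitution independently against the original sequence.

9

Codon 1 (CCA, Pro): 3 synonymous substitutions.
Codon 2 (GCG, Ala): 3 synonymous substitutions.
Codon 3 (AGG, Arg): 2 synonymous substitutions.
Codon 4 (GAA, Glu): 1 synonymous substitution.
Total: 3 + 3 + 2 + 1 = 9.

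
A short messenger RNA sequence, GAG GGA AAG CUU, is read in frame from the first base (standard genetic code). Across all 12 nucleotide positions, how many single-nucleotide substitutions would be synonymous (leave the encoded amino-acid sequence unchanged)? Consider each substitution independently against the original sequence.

8

Codon 1 (GAG, Glu): 1 synonymous substitution.
Codon 2 (GGA, Gly): 3 synonymous substitutions.
Codon 3 (AAG, Lys): 1 synonymous substitution.
Codon 4 (CUU, Leu): 3 synonymous substitutions.
Total: 1 + 3 + 1 + 3 = 8.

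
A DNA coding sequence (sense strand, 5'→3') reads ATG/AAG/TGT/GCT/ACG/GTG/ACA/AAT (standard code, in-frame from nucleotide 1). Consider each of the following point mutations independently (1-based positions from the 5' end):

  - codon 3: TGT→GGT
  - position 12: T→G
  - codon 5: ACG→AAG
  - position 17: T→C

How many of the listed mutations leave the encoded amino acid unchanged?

Codon 3: TGT (Cys) → GGT (Gly) — missense.
Codon 4: GCT (Ala) → GCG (Ala) — synonymous.
Codon 5: ACG (Thr) → AAG (Lys) — missense.
Codon 6: GTG (Val) → GCG (Ala) — missense.
Synonymous: 1 of 4.

1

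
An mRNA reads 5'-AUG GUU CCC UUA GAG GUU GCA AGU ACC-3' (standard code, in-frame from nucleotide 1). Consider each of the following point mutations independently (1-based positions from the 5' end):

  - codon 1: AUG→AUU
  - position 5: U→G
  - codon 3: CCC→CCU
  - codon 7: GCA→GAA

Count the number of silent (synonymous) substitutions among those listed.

Codon 1: AUG (Met) → AUU (Ile) — missense.
Codon 2: GUU (Val) → GGU (Gly) — missense.
Codon 3: CCC (Pro) → CCU (Pro) — synonymous.
Codon 7: GCA (Ala) → GAA (Glu) — missense.
Synonymous: 1 of 4.

1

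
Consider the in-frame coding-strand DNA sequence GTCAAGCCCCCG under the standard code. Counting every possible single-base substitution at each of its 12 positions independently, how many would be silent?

Codon 1 (GTC, Val): 3 synonymous substitutions.
Codon 2 (AAG, Lys): 1 synonymous substitution.
Codon 3 (CCC, Pro): 3 synonymous substitutions.
Codon 4 (CCG, Pro): 3 synonymous substitutions.
Total: 3 + 1 + 3 + 3 = 10.

10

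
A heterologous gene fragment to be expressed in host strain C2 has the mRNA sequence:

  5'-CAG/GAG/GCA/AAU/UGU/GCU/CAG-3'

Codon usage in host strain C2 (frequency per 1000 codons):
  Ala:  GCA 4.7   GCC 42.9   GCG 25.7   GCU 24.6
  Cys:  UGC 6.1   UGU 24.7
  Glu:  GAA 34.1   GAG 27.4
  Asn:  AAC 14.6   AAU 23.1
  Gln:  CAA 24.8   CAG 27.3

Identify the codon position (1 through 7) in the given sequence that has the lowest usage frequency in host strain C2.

Codon 1 CAG (Gln): 27.3 per 1000.
Codon 2 GAG (Glu): 27.4 per 1000.
Codon 3 GCA (Ala): 4.7 per 1000.
Codon 4 AAU (Asn): 23.1 per 1000.
Codon 5 UGU (Cys): 24.7 per 1000.
Codon 6 GCU (Ala): 24.6 per 1000.
Codon 7 CAG (Gln): 27.3 per 1000.
Lowest frequency is 4.7 at codon 3.

3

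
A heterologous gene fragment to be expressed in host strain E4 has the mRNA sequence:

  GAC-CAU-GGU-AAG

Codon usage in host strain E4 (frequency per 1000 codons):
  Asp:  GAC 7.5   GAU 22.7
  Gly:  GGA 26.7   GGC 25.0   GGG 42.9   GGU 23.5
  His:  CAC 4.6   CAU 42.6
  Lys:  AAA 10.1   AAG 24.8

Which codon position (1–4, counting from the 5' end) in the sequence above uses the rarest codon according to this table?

1

Codon 1 GAC (Asp): 7.5 per 1000.
Codon 2 CAU (His): 42.6 per 1000.
Codon 3 GGU (Gly): 23.5 per 1000.
Codon 4 AAG (Lys): 24.8 per 1000.
Lowest frequency is 7.5 at codon 1.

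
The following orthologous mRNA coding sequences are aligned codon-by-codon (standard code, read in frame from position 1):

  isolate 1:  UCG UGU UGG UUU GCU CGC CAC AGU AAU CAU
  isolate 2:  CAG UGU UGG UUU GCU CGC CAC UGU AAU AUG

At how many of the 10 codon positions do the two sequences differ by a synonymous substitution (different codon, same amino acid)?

0

Codon 1: UCG Ser / CAG Gln — nonsynonymous.
Codon 2: UGU Cys / UGU Cys — identical.
Codon 3: UGG Trp / UGG Trp — identical.
Codon 4: UUU Phe / UUU Phe — identical.
Codon 5: GCU Ala / GCU Ala — identical.
Codon 6: CGC Arg / CGC Arg — identical.
Codon 7: CAC His / CAC His — identical.
Codon 8: AGU Ser / UGU Cys — nonsynonymous.
Codon 9: AAU Asn / AAU Asn — identical.
Codon 10: CAU His / AUG Met — nonsynonymous.
Synonymous differences: 0.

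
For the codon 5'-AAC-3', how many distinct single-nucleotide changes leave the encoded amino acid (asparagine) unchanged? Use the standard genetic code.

Position 1: none → 0 synonymous.
Position 2: none → 0 synonymous.
Position 3: AAT → 1 synonymous.
Total: 0 + 0 + 1 = 1.

1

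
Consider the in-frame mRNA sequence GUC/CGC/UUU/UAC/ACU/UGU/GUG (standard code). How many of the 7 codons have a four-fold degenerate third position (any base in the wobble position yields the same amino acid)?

4

Codon 1 GUC (Val): third position 4-fold.
Codon 2 CGC (Arg): third position 4-fold.
Codon 3 UUU (Phe): third position 2-fold.
Codon 4 UAC (Tyr): third position 2-fold.
Codon 5 ACU (Thr): third position 4-fold.
Codon 6 UGU (Cys): third position 2-fold.
Codon 7 GUG (Val): third position 4-fold.
Four-fold degenerate third positions: 4.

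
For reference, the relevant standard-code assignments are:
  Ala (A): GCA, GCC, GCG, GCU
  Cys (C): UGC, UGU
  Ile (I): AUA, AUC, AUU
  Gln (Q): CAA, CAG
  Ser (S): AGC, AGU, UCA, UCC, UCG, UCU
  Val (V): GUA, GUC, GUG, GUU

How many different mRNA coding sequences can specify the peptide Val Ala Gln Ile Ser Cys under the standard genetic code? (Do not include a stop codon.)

1152

Val: 4 codons.
Ala: 4 codons.
Gln: 2 codons.
Ile: 3 codons.
Ser: 6 codons.
Cys: 2 codons.
4 × 4 × 2 × 3 × 6 × 2 = 1152.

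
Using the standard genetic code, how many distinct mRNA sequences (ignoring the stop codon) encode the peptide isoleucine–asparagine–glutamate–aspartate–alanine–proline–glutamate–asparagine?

1536

Ile: 3 codons.
Asn: 2 codons.
Glu: 2 codons.
Asp: 2 codons.
Ala: 4 codons.
Pro: 4 codons.
Glu: 2 codons.
Asn: 2 codons.
3 × 2 × 2 × 2 × 4 × 4 × 2 × 2 = 1536.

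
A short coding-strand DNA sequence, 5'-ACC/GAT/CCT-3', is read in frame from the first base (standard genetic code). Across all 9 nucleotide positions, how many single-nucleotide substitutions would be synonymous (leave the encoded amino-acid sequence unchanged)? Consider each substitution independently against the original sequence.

7

Codon 1 (ACC, Thr): 3 synonymous substitutions.
Codon 2 (GAT, Asp): 1 synonymous substitution.
Codon 3 (CCT, Pro): 3 synonymous substitutions.
Total: 3 + 1 + 3 = 7.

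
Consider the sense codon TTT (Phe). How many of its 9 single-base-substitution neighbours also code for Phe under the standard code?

1

Position 1: none → 0 synonymous.
Position 2: none → 0 synonymous.
Position 3: TTC → 1 synonymous.
Total: 0 + 0 + 1 = 1.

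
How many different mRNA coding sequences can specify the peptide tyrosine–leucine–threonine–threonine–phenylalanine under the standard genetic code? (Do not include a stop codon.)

Tyr: 2 codons.
Leu: 6 codons.
Thr: 4 codons.
Thr: 4 codons.
Phe: 2 codons.
2 × 6 × 4 × 4 × 2 = 384.

384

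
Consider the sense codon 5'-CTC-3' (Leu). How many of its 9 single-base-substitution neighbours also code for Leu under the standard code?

3

Position 1: none → 0 synonymous.
Position 2: none → 0 synonymous.
Position 3: CTT, CTA, CTG → 3 synonymous.
Total: 0 + 0 + 3 = 3.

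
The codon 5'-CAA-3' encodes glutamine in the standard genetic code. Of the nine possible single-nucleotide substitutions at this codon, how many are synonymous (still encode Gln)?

1

Position 1: none → 0 synonymous.
Position 2: none → 0 synonymous.
Position 3: CAG → 1 synonymous.
Total: 0 + 0 + 1 = 1.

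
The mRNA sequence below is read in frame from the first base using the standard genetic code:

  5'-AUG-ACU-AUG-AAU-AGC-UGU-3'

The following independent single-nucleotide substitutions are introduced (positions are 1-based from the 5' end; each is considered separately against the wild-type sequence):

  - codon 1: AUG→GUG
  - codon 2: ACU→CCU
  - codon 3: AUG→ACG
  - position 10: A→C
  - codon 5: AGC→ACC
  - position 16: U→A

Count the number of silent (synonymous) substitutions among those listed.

0

Codon 1: AUG (Met) → GUG (Val) — missense.
Codon 2: ACU (Thr) → CCU (Pro) — missense.
Codon 3: AUG (Met) → ACG (Thr) — missense.
Codon 4: AAU (Asn) → CAU (His) — missense.
Codon 5: AGC (Ser) → ACC (Thr) — missense.
Codon 6: UGU (Cys) → AGU (Ser) — missense.
Synonymous: 0 of 6.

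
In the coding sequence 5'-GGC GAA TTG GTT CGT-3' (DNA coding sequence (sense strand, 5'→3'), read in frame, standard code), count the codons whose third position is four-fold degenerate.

Codon 1 GGC (Gly): third position 4-fold.
Codon 2 GAA (Glu): third position 2-fold.
Codon 3 TTG (Leu): third position 2-fold.
Codon 4 GTT (Val): third position 4-fold.
Codon 5 CGT (Arg): third position 4-fold.
Four-fold degenerate third positions: 3.

3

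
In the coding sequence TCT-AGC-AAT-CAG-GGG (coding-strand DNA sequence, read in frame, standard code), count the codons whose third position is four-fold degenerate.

2

Codon 1 TCT (Ser): third position 4-fold.
Codon 2 AGC (Ser): third position 2-fold.
Codon 3 AAT (Asn): third position 2-fold.
Codon 4 CAG (Gln): third position 2-fold.
Codon 5 GGG (Gly): third position 4-fold.
Four-fold degenerate third positions: 2.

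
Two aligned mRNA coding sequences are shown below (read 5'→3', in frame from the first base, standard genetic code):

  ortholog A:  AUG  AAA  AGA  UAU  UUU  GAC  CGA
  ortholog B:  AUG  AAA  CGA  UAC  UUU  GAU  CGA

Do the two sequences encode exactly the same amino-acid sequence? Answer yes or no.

Codon 1: AUG Met / AUG Met — identical.
Codon 2: AAA Lys / AAA Lys — identical.
Codon 3: AGA Arg / CGA Arg — synonymous.
Codon 4: UAU Tyr / UAC Tyr — synonymous.
Codon 5: UUU Phe / UUU Phe — identical.
Codon 6: GAC Asp / GAU Asp — synonymous.
Codon 7: CGA Arg / CGA Arg — identical.
Nonsynonymous differences: 0 → same protein.

yes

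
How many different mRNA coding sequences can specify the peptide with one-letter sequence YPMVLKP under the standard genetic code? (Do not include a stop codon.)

Tyr: 2 codons.
Pro: 4 codons.
Met: 1 codon.
Val: 4 codons.
Leu: 6 codons.
Lys: 2 codons.
Pro: 4 codons.
2 × 4 × 1 × 4 × 6 × 2 × 4 = 1536.

1536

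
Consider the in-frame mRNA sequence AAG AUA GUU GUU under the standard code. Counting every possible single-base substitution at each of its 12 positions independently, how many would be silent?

Codon 1 (AAG, Lys): 1 synonymous substitution.
Codon 2 (AUA, Ile): 2 synonymous substitutions.
Codon 3 (GUU, Val): 3 synonymous substitutions.
Codon 4 (GUU, Val): 3 synonymous substitutions.
Total: 1 + 2 + 3 + 3 = 9.

9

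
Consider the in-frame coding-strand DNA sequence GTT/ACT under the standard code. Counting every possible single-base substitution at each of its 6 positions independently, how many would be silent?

6

Codon 1 (GTT, Val): 3 synonymous substitutions.
Codon 2 (ACT, Thr): 3 synonymous substitutions.
Total: 3 + 3 = 6.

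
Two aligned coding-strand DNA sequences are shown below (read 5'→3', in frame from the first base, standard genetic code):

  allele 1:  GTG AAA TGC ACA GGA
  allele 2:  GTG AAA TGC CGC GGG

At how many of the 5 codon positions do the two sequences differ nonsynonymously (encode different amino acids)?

Codon 1: GTG Val / GTG Val — identical.
Codon 2: AAA Lys / AAA Lys — identical.
Codon 3: TGC Cys / TGC Cys — identical.
Codon 4: ACA Thr / CGC Arg — nonsynonymous.
Codon 5: GGA Gly / GGG Gly — synonymous.
Nonsynonymous differences: 1.

1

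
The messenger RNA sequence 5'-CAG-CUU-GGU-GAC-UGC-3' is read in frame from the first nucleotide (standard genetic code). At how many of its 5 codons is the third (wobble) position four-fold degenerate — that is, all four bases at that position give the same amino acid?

Codon 1 CAG (Gln): third position 2-fold.
Codon 2 CUU (Leu): third position 4-fold.
Codon 3 GGU (Gly): third position 4-fold.
Codon 4 GAC (Asp): third position 2-fold.
Codon 5 UGC (Cys): third position 2-fold.
Four-fold degenerate third positions: 2.

2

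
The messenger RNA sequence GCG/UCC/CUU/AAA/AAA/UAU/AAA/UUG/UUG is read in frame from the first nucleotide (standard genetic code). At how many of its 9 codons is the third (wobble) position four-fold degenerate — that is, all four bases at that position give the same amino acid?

3

Codon 1 GCG (Ala): third position 4-fold.
Codon 2 UCC (Ser): third position 4-fold.
Codon 3 CUU (Leu): third position 4-fold.
Codon 4 AAA (Lys): third position 2-fold.
Codon 5 AAA (Lys): third position 2-fold.
Codon 6 UAU (Tyr): third position 2-fold.
Codon 7 AAA (Lys): third position 2-fold.
Codon 8 UUG (Leu): third position 2-fold.
Codon 9 UUG (Leu): third position 2-fold.
Four-fold degenerate third positions: 3.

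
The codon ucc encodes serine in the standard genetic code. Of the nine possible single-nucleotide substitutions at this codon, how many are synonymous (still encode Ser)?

3

Position 1: none → 0 synonymous.
Position 2: none → 0 synonymous.
Position 3: UCU, UCA, UCG → 3 synonymous.
Total: 0 + 0 + 3 = 3.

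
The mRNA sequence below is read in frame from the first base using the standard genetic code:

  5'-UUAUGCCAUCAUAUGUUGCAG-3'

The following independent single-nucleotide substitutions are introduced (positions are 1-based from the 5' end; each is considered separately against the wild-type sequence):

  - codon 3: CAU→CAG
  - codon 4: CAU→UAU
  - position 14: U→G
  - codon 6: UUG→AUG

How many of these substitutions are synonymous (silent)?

Codon 3: CAU (His) → CAG (Gln) — missense.
Codon 4: CAU (His) → UAU (Tyr) — missense.
Codon 5: AUG (Met) → AGG (Arg) — missense.
Codon 6: UUG (Leu) → AUG (Met) — missense.
Synonymous: 0 of 4.

0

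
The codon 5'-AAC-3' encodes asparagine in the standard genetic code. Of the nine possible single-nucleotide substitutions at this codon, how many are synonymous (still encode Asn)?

1

Position 1: none → 0 synonymous.
Position 2: none → 0 synonymous.
Position 3: AAT → 1 synonymous.
Total: 0 + 0 + 1 = 1.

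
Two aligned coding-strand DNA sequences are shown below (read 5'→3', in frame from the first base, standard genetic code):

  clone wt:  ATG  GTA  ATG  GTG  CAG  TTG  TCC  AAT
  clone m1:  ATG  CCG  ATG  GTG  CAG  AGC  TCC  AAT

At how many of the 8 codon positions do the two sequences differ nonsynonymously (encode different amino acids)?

2

Codon 1: ATG Met / ATG Met — identical.
Codon 2: GTA Val / CCG Pro — nonsynonymous.
Codon 3: ATG Met / ATG Met — identical.
Codon 4: GTG Val / GTG Val — identical.
Codon 5: CAG Gln / CAG Gln — identical.
Codon 6: TTG Leu / AGC Ser — nonsynonymous.
Codon 7: TCC Ser / TCC Ser — identical.
Codon 8: AAT Asn / AAT Asn — identical.
Nonsynonymous differences: 2.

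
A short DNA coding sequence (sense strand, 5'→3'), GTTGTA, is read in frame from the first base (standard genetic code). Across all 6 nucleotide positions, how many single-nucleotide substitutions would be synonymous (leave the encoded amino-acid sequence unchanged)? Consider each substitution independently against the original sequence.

6

Codon 1 (GTT, Val): 3 synonymous substitutions.
Codon 2 (GTA, Val): 3 synonymous substitutions.
Total: 3 + 3 = 6.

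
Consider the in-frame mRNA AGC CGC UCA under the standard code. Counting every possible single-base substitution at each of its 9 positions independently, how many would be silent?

7

Codon 1 (AGC, Ser): 1 synonymous substitution.
Codon 2 (CGC, Arg): 3 synonymous substitutions.
Codon 3 (UCA, Ser): 3 synonymous substitutions.
Total: 1 + 3 + 3 = 7.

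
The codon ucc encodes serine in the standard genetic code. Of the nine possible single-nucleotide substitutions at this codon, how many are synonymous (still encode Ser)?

3

Position 1: none → 0 synonymous.
Position 2: none → 0 synonymous.
Position 3: UCU, UCA, UCG → 3 synonymous.
Total: 0 + 0 + 3 = 3.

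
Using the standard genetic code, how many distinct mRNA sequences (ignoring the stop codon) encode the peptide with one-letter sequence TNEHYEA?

Thr: 4 codons.
Asn: 2 codons.
Glu: 2 codons.
His: 2 codons.
Tyr: 2 codons.
Glu: 2 codons.
Ala: 4 codons.
4 × 2 × 2 × 2 × 2 × 2 × 4 = 512.

512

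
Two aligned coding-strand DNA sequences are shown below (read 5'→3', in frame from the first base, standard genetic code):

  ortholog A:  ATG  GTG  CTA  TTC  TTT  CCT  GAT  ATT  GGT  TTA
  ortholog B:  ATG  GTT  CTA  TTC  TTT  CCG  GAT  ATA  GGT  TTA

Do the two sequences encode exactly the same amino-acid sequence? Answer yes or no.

Codon 1: ATG Met / ATG Met — identical.
Codon 2: GTG Val / GTT Val — synonymous.
Codon 3: CTA Leu / CTA Leu — identical.
Codon 4: TTC Phe / TTC Phe — identical.
Codon 5: TTT Phe / TTT Phe — identical.
Codon 6: CCT Pro / CCG Pro — synonymous.
Codon 7: GAT Asp / GAT Asp — identical.
Codon 8: ATT Ile / ATA Ile — synonymous.
Codon 9: GGT Gly / GGT Gly — identical.
Codon 10: TTA Leu / TTA Leu — identical.
Nonsynonymous differences: 0 → same protein.

yes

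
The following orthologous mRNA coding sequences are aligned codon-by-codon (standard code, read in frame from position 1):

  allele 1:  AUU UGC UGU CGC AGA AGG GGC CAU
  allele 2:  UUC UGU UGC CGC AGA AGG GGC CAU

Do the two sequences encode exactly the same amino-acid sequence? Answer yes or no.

no

Codon 1: AUU Ile / UUC Phe — nonsynonymous.
Codon 2: UGC Cys / UGU Cys — synonymous.
Codon 3: UGU Cys / UGC Cys — synonymous.
Codon 4: CGC Arg / CGC Arg — identical.
Codon 5: AGA Arg / AGA Arg — identical.
Codon 6: AGG Arg / AGG Arg — identical.
Codon 7: GGC Gly / GGC Gly — identical.
Codon 8: CAU His / CAU His — identical.
Nonsynonymous differences: 1 → different protein.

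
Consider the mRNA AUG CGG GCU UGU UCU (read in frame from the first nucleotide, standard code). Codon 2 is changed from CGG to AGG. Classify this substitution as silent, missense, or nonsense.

Position 4 falls in codon 2: CGG → Arg.
After the substitution the codon is AGG → Arg.
Both encode Arg, so the change is synonymous.

silent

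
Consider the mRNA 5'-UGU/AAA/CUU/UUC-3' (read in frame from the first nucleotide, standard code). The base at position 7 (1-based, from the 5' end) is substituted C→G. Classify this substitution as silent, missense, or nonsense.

Position 7 falls in codon 3: CUU → Leu.
After the substitution the codon is GUU → Val.
Leu ≠ Val, so this is a missense mutation.

missense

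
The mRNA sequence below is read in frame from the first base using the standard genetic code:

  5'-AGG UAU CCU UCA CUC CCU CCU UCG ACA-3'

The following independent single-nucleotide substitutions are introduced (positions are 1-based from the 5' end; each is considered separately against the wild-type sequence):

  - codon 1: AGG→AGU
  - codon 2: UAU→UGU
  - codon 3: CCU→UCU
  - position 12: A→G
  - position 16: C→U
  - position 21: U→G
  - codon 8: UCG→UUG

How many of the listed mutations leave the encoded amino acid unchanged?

Codon 1: AGG (Arg) → AGU (Ser) — missense.
Codon 2: UAU (Tyr) → UGU (Cys) — missense.
Codon 3: CCU (Pro) → UCU (Ser) — missense.
Codon 4: UCA (Ser) → UCG (Ser) — synonymous.
Codon 6: CCU (Pro) → UCU (Ser) — missense.
Codon 7: CCU (Pro) → CCG (Pro) — synonymous.
Codon 8: UCG (Ser) → UUG (Leu) — missense.
Synonymous: 2 of 7.

2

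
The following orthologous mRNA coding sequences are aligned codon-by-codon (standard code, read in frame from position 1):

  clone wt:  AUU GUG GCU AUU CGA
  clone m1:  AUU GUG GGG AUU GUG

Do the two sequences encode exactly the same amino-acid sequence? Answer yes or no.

Codon 1: AUU Ile / AUU Ile — identical.
Codon 2: GUG Val / GUG Val — identical.
Codon 3: GCU Ala / GGG Gly — nonsynonymous.
Codon 4: AUU Ile / AUU Ile — identical.
Codon 5: CGA Arg / GUG Val — nonsynonymous.
Nonsynonymous differences: 2 → different protein.

no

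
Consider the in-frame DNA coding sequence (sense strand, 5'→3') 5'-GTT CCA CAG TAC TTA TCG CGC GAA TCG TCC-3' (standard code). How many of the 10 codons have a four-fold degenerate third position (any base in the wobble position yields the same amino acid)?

Codon 1 GTT (Val): third position 4-fold.
Codon 2 CCA (Pro): third position 4-fold.
Codon 3 CAG (Gln): third position 2-fold.
Codon 4 TAC (Tyr): third position 2-fold.
Codon 5 TTA (Leu): third position 2-fold.
Codon 6 TCG (Ser): third position 4-fold.
Codon 7 CGC (Arg): third position 4-fold.
Codon 8 GAA (Glu): third position 2-fold.
Codon 9 TCG (Ser): third position 4-fold.
Codon 10 TCC (Ser): third position 4-fold.
Four-fold degenerate third positions: 6.

6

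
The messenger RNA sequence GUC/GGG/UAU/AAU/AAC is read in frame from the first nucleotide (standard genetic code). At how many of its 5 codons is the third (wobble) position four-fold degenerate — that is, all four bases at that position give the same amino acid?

Codon 1 GUC (Val): third position 4-fold.
Codon 2 GGG (Gly): third position 4-fold.
Codon 3 UAU (Tyr): third position 2-fold.
Codon 4 AAU (Asn): third position 2-fold.
Codon 5 AAC (Asn): third position 2-fold.
Four-fold degenerate third positions: 2.

2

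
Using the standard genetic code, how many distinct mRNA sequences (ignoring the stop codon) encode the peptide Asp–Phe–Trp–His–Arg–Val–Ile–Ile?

1728

Asp: 2 codons.
Phe: 2 codons.
Trp: 1 codon.
His: 2 codons.
Arg: 6 codons.
Val: 4 codons.
Ile: 3 codons.
Ile: 3 codons.
2 × 2 × 1 × 2 × 6 × 4 × 3 × 3 = 1728.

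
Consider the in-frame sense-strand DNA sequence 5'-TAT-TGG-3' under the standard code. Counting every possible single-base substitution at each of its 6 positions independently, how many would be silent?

1

Codon 1 (TAT, Tyr): 1 synonymous substitution.
Codon 2 (TGG, Trp): 0 synonymous substitutions.
Total: 1 + 0 = 1.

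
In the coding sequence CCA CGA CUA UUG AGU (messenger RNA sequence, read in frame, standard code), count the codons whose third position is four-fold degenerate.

3

Codon 1 CCA (Pro): third position 4-fold.
Codon 2 CGA (Arg): third position 4-fold.
Codon 3 CUA (Leu): third position 4-fold.
Codon 4 UUG (Leu): third position 2-fold.
Codon 5 AGU (Ser): third position 2-fold.
Four-fold degenerate third positions: 3.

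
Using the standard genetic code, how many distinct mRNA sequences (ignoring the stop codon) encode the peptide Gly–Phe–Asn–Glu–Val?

Gly: 4 codons.
Phe: 2 codons.
Asn: 2 codons.
Glu: 2 codons.
Val: 4 codons.
4 × 2 × 2 × 2 × 4 = 128.

128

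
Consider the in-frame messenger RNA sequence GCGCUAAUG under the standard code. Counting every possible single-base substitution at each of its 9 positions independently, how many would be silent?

7

Codon 1 (GCG, Ala): 3 synonymous substitutions.
Codon 2 (CUA, Leu): 4 synonymous substitutions.
Codon 3 (AUG, Met): 0 synonymous substitutions.
Total: 3 + 4 + 0 = 7.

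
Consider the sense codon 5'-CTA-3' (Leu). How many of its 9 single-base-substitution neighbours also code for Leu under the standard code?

4

Position 1: TTA → 1 synonymous.
Position 2: none → 0 synonymous.
Position 3: CTT, CTC, CTG → 3 synonymous.
Total: 1 + 0 + 3 = 4.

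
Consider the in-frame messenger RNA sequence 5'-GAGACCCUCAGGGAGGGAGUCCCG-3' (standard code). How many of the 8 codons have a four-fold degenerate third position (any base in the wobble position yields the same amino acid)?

5

Codon 1 GAG (Glu): third position 2-fold.
Codon 2 ACC (Thr): third position 4-fold.
Codon 3 CUC (Leu): third position 4-fold.
Codon 4 AGG (Arg): third position 2-fold.
Codon 5 GAG (Glu): third position 2-fold.
Codon 6 GGA (Gly): third position 4-fold.
Codon 7 GUC (Val): third position 4-fold.
Codon 8 CCG (Pro): third position 4-fold.
Four-fold degenerate third positions: 5.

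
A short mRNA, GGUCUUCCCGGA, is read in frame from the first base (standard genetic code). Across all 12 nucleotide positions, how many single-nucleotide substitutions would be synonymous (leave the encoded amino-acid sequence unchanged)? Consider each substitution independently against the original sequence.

12

Codon 1 (GGU, Gly): 3 synonymous substitutions.
Codon 2 (CUU, Leu): 3 synonymous substitutions.
Codon 3 (CCC, Pro): 3 synonymous substitutions.
Codon 4 (GGA, Gly): 3 synonymous substitutions.
Total: 3 + 3 + 3 + 3 = 12.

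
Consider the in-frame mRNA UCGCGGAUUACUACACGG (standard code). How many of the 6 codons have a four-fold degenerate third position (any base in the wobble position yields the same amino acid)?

5

Codon 1 UCG (Ser): third position 4-fold.
Codon 2 CGG (Arg): third position 4-fold.
Codon 3 AUU (Ile): third position 3-fold.
Codon 4 ACU (Thr): third position 4-fold.
Codon 5 ACA (Thr): third position 4-fold.
Codon 6 CGG (Arg): third position 4-fold.
Four-fold degenerate third positions: 5.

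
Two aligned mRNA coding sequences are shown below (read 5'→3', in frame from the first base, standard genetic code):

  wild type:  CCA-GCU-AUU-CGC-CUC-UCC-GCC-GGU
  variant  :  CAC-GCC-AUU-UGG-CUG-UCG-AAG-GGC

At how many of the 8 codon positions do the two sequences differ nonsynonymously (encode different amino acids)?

3

Codon 1: CCA Pro / CAC His — nonsynonymous.
Codon 2: GCU Ala / GCC Ala — synonymous.
Codon 3: AUU Ile / AUU Ile — identical.
Codon 4: CGC Arg / UGG Trp — nonsynonymous.
Codon 5: CUC Leu / CUG Leu — synonymous.
Codon 6: UCC Ser / UCG Ser — synonymous.
Codon 7: GCC Ala / AAG Lys — nonsynonymous.
Codon 8: GGU Gly / GGC Gly — synonymous.
Nonsynonymous differences: 3.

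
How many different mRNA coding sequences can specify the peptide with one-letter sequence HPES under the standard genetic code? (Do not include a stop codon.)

His: 2 codons.
Pro: 4 codons.
Glu: 2 codons.
Ser: 6 codons.
2 × 4 × 2 × 6 = 96.

96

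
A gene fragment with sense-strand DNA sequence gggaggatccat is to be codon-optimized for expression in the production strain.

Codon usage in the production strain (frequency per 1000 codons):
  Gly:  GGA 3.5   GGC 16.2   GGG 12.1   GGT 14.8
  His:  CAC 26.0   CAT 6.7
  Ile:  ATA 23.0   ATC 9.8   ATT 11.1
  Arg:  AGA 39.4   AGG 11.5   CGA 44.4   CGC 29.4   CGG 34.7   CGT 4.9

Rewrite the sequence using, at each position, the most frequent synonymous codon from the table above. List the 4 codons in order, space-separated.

GGC CGA ATA CAC

Codon 1 (Gly): best is GGC at 16.2.
Codon 2 (Arg): best is CGA at 44.4.
Codon 3 (Ile): best is ATA at 23.0.
Codon 4 (His): best is CAC at 26.0.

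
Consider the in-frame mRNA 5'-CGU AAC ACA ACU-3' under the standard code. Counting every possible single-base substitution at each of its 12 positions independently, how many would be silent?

10

Codon 1 (CGU, Arg): 3 synonymous substitutions.
Codon 2 (AAC, Asn): 1 synonymous substitution.
Codon 3 (ACA, Thr): 3 synonymous substitutions.
Codon 4 (ACU, Thr): 3 synonymous substitutions.
Total: 3 + 1 + 3 + 3 = 10.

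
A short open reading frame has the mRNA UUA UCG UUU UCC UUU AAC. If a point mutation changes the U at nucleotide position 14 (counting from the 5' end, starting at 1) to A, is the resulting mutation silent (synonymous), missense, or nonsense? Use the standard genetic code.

missense

Position 14 falls in codon 5: UUU → Phe.
After the substitution the codon is UAU → Tyr.
Phe ≠ Tyr, so this is a missense mutation.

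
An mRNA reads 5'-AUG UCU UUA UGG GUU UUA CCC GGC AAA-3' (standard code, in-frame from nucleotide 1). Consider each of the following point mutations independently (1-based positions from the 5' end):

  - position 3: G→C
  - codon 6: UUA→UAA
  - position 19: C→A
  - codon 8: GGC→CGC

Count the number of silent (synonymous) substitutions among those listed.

Codon 1: AUG (Met) → AUC (Ile) — missense.
Codon 6: UUA (Leu) → UAA (Stop) — nonsense.
Codon 7: CCC (Pro) → ACC (Thr) — missense.
Codon 8: GGC (Gly) → CGC (Arg) — missense.
Synonymous: 0 of 4.

0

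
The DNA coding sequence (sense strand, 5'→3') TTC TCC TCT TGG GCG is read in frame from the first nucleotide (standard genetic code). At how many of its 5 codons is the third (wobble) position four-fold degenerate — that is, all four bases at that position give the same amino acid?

3

Codon 1 TTC (Phe): third position 2-fold.
Codon 2 TCC (Ser): third position 4-fold.
Codon 3 TCT (Ser): third position 4-fold.
Codon 4 TGG (Trp): third position 1-fold.
Codon 5 GCG (Ala): third position 4-fold.
Four-fold degenerate third positions: 3.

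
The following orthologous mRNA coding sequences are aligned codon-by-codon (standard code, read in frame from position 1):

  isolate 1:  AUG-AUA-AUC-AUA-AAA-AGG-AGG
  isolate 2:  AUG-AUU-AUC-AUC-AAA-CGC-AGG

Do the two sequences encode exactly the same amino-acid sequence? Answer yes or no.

Codon 1: AUG Met / AUG Met — identical.
Codon 2: AUA Ile / AUU Ile — synonymous.
Codon 3: AUC Ile / AUC Ile — identical.
Codon 4: AUA Ile / AUC Ile — synonymous.
Codon 5: AAA Lys / AAA Lys — identical.
Codon 6: AGG Arg / CGC Arg — synonymous.
Codon 7: AGG Arg / AGG Arg — identical.
Nonsynonymous differences: 0 → same protein.

yes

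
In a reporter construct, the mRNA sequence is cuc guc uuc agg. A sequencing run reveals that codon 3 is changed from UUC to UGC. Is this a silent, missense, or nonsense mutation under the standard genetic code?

missense

Position 8 falls in codon 3: UUC → Phe.
After the substitution the codon is UGC → Cys.
Phe ≠ Cys, so this is a missense mutation.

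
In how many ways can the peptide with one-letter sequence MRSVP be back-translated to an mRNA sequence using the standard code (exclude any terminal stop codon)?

576

Met: 1 codon.
Arg: 6 codons.
Ser: 6 codons.
Val: 4 codons.
Pro: 4 codons.
1 × 6 × 6 × 4 × 4 = 576.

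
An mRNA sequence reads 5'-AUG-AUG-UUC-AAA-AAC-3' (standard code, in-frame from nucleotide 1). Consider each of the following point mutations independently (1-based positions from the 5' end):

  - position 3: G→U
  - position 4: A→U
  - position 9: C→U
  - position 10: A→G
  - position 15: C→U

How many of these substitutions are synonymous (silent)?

Codon 1: AUG (Met) → AUU (Ile) — missense.
Codon 2: AUG (Met) → UUG (Leu) — missense.
Codon 3: UUC (Phe) → UUU (Phe) — synonymous.
Codon 4: AAA (Lys) → GAA (Glu) — missense.
Codon 5: AAC (Asn) → AAU (Asn) — synonymous.
Synonymous: 2 of 5.

2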